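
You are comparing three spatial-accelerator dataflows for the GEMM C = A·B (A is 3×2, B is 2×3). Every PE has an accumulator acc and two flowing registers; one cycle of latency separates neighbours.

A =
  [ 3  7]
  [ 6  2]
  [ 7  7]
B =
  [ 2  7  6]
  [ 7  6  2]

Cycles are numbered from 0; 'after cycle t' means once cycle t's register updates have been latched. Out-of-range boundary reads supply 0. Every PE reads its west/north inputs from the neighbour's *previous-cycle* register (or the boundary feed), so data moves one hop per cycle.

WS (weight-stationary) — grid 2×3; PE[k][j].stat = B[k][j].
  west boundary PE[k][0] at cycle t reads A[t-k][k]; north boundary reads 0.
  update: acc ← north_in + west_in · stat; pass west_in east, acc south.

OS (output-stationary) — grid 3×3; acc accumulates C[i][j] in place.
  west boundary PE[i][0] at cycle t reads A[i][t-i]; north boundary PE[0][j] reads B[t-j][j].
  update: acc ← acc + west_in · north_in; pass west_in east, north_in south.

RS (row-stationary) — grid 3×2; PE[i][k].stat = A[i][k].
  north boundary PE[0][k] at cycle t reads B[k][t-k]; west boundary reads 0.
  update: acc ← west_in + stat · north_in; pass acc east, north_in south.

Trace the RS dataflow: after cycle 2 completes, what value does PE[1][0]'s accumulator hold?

PE[1][0].acc = 42

Tracing RS — 3×2 array, target PE[1][0]:
  c0 r0c0: 6 / 6 / 2
  c0 r1c0: 0 / 0 / 0
  c1 r0c0: 21 / 21 / 7
  c1 r1c0: 12 / 12 / 2
  c2 r0c0: 18 / 18 / 6
  c2 r1c0: 42 / 42 / 7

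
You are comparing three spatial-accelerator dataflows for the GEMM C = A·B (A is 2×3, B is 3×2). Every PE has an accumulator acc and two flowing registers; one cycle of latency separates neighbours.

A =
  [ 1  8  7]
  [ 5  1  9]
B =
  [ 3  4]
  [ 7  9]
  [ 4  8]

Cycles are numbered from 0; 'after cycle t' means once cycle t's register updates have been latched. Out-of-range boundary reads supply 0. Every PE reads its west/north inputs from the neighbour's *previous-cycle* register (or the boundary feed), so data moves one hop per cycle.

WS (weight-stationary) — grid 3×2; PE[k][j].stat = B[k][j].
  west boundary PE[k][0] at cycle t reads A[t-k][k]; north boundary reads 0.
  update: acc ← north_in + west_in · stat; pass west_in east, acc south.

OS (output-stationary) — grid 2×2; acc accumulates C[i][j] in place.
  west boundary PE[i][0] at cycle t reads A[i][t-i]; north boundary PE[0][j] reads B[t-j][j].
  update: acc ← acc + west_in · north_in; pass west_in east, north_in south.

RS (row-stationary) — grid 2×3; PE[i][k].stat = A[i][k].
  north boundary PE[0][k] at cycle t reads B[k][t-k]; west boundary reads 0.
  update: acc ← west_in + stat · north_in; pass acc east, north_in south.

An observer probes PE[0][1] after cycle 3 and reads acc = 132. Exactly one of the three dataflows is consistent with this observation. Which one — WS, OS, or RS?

dataflow = OS

WS [3×2] PE[0][1] across cycles:
  @0  [0,1]  acc 0  |  →0  ↓0
  @1  [0,1]  acc 4  |  →1  ↓4
  @2  [0,1]  acc 20  |  →5  ↓20
  @3  [0,1]  acc 0  |  →0  ↓0
OS [2×2] PE[0][1] across cycles:
  @0  [0,1]  acc 0  |  →0  ↓0
  @1  [0,1]  acc 4  |  →1  ↓4
  @2  [0,1]  acc 76  |  →8  ↓9
  @3  [0,1]  acc 132  |  →7  ↓8
RS [2×3] PE[0][1] across cycles:
  @0  [0,1]  acc 0  |  →0  ↓0
  @1  [0,1]  acc 59  |  →59  ↓7
  @2  [0,1]  acc 76  |  →76  ↓9
  @3  [0,1]  acc 0  |  →0  ↓0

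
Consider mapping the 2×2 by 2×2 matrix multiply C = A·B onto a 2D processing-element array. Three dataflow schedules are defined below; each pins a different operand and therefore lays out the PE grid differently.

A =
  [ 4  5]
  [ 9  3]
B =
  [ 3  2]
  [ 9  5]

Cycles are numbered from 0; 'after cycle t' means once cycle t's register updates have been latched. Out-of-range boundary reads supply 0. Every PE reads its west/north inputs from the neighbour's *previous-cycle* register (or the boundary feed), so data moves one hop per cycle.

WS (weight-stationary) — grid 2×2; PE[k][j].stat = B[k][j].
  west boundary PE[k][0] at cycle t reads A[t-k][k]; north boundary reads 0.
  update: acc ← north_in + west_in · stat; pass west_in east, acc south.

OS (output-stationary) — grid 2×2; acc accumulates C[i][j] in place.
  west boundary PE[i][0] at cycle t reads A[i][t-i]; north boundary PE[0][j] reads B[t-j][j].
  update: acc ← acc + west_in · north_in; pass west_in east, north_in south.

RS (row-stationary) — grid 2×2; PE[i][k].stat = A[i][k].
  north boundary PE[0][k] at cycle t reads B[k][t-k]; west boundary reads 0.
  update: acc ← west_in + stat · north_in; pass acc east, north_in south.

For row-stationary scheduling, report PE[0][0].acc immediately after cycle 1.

PE[0][0].acc = 8

RS (2×2). Following PE[0][0] plus its west/north inputs:
  cycle 0: PE[0][0] → acc 12, east 12, south 3
  cycle 1: PE[0][0] → acc 8, east 8, south 2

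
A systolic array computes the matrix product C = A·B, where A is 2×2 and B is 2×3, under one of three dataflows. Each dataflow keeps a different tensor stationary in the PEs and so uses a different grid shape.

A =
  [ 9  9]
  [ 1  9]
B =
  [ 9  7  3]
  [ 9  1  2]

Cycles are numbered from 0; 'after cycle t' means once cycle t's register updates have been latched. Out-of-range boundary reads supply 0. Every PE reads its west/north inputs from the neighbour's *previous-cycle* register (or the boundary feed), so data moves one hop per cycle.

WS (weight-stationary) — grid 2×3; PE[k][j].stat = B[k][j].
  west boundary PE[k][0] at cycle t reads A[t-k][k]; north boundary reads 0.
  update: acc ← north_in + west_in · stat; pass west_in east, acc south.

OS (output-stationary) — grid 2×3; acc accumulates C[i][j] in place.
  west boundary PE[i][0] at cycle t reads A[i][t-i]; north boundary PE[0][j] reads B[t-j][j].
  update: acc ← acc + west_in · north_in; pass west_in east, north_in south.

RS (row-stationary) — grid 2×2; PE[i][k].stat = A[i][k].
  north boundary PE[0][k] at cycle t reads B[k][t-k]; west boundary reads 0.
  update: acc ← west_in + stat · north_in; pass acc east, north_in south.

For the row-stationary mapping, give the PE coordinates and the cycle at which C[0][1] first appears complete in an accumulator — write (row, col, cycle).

RS — PE[0][1] is where C[0][1] collects:
  @0  [0,1]  acc 0  |  →0  ↓0
  @1  [0,1]  acc 162  |  →162  ↓9
  @2  [0,1]  acc 72  |  →72  ↓1

(row, col, cycle) = (0, 1, 2)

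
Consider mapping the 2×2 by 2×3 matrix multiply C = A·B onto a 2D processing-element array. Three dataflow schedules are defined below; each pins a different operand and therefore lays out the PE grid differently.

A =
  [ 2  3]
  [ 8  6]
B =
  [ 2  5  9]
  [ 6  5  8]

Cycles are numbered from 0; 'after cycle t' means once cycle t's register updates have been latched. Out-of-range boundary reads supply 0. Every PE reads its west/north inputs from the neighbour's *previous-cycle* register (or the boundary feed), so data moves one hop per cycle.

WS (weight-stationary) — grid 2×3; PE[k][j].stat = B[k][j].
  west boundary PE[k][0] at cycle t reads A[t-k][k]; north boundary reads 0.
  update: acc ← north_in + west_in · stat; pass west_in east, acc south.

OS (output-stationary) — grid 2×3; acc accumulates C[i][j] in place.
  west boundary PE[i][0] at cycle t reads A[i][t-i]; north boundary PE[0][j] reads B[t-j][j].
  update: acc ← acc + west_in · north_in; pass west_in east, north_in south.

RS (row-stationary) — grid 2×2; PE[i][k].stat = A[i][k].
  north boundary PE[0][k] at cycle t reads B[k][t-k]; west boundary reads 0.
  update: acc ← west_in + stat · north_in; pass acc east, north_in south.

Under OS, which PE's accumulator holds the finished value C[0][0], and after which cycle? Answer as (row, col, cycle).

(row, col, cycle) = (0, 0, 1)

Under OS, C[0][0] lands at PE[0][0]:
  @0  [0,0]  acc 4  |  →2  ↓2
  @1  [0,0]  acc 22  |  →3  ↓6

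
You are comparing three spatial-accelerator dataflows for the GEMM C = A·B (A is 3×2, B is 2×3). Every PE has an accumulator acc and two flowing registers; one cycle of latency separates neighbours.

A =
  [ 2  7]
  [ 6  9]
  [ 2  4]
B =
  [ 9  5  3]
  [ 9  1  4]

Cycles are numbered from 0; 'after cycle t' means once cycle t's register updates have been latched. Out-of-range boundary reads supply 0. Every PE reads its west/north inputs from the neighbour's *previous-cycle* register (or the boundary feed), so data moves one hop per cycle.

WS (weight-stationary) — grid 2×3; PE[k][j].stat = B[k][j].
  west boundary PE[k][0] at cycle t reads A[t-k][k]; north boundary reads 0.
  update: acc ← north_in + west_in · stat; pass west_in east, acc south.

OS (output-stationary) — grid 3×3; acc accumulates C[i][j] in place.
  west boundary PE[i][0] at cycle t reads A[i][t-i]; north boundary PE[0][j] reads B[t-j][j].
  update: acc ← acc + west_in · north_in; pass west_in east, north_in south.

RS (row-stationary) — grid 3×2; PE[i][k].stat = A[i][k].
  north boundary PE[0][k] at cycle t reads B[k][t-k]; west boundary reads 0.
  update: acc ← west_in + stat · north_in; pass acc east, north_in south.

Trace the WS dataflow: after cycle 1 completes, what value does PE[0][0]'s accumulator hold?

WS on a 2×3 grid — tracing PE[0][0] and its feeders:
  c0 r0c0: 18 / 2 / 18
  c1 r0c0: 54 / 6 / 54

PE[0][0].acc = 54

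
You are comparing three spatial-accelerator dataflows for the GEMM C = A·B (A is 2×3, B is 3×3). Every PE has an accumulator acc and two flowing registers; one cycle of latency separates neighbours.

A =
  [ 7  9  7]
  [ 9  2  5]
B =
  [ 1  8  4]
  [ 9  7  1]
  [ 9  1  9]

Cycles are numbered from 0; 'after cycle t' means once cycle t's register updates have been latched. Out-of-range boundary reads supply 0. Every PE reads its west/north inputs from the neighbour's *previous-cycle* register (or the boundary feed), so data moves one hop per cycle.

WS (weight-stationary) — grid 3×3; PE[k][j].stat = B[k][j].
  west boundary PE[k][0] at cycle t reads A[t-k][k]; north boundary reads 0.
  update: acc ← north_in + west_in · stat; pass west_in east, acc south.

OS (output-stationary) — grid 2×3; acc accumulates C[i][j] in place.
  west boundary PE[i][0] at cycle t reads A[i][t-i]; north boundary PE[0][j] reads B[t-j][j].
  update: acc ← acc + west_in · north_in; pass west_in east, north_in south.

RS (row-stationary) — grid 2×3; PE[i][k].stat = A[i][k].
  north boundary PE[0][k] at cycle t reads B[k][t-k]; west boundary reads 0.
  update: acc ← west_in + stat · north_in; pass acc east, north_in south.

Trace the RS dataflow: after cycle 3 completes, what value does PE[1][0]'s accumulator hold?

RS 2×3: PE[1][0] cycle-by-cycle (with neighbour feeds):
  [0] (0,0) acc=7 (h:7 v:1)
  [0] (1,0) acc=0 (h:0 v:0)
  [1] (0,0) acc=56 (h:56 v:8)
  [1] (1,0) acc=9 (h:9 v:1)
  [2] (0,0) acc=28 (h:28 v:4)
  [2] (1,0) acc=72 (h:72 v:8)
  [3] (0,0) acc=0 (h:0 v:0)
  [3] (1,0) acc=36 (h:36 v:4)

PE[1][0].acc = 36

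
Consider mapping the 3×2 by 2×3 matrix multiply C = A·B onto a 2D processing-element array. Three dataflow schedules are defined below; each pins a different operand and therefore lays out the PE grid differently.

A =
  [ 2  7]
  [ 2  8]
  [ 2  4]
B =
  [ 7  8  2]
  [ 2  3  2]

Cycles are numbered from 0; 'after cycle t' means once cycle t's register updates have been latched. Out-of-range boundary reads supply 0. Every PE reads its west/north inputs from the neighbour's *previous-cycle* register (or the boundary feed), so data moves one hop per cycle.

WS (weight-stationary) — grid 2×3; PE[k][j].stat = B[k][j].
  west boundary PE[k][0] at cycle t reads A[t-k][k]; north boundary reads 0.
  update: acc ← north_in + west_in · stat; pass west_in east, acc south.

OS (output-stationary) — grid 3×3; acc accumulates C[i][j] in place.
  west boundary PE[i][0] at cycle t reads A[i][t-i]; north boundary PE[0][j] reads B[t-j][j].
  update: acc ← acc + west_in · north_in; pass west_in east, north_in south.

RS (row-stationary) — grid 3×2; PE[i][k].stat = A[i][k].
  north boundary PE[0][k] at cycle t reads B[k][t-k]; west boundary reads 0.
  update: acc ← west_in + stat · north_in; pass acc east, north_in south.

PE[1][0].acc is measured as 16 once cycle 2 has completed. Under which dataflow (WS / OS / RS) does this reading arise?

dataflow = RS

Under WS (2×3), PE[1][0]:
  0: (1,0).acc=0  regs=<0,0>
  1: (1,0).acc=28  regs=<7,28>
  2: (1,0).acc=30  regs=<8,30>
Under OS (3×3), PE[1][0]:
  0: (1,0).acc=0  regs=<0,0>
  1: (1,0).acc=14  regs=<2,7>
  2: (1,0).acc=30  regs=<8,2>
Under RS (3×2), PE[1][0]:
  0: (1,0).acc=0  regs=<0,0>
  1: (1,0).acc=14  regs=<14,7>
  2: (1,0).acc=16  regs=<16,8>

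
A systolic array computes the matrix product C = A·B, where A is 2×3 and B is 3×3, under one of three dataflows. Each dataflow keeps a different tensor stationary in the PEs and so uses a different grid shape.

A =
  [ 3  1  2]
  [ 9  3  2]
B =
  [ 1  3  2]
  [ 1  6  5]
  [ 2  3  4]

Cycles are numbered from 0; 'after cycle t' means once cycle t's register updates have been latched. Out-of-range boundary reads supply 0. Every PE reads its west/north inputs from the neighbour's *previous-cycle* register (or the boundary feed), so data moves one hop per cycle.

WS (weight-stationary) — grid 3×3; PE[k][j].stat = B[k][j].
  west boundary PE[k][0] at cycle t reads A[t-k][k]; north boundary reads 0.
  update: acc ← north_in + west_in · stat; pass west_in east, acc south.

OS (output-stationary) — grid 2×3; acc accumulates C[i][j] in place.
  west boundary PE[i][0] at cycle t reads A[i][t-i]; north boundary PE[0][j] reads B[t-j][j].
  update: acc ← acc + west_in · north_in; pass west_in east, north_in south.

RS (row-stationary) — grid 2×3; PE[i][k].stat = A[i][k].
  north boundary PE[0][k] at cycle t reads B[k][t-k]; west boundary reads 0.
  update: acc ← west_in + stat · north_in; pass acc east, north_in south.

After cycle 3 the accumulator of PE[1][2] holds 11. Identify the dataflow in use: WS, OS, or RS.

WS [3×3] PE[1][2] across cycles:
  step 0 · PE1,2: acc=0; fwd→0 fwd↓0
  step 1 · PE1,2: acc=0; fwd→0 fwd↓0
  step 2 · PE1,2: acc=0; fwd→0 fwd↓0
  step 3 · PE1,2: acc=11; fwd→1 fwd↓11
OS [2×3] PE[1][2] across cycles:
  step 0 · PE1,2: acc=0; fwd→0 fwd↓0
  step 1 · PE1,2: acc=0; fwd→0 fwd↓0
  step 2 · PE1,2: acc=0; fwd→0 fwd↓0
  step 3 · PE1,2: acc=18; fwd→9 fwd↓2
RS [2×3] PE[1][2] across cycles:
  step 0 · PE1,2: acc=0; fwd→0 fwd↓0
  step 1 · PE1,2: acc=0; fwd→0 fwd↓0
  step 2 · PE1,2: acc=0; fwd→0 fwd↓0
  step 3 · PE1,2: acc=16; fwd→16 fwd↓2

dataflow = WS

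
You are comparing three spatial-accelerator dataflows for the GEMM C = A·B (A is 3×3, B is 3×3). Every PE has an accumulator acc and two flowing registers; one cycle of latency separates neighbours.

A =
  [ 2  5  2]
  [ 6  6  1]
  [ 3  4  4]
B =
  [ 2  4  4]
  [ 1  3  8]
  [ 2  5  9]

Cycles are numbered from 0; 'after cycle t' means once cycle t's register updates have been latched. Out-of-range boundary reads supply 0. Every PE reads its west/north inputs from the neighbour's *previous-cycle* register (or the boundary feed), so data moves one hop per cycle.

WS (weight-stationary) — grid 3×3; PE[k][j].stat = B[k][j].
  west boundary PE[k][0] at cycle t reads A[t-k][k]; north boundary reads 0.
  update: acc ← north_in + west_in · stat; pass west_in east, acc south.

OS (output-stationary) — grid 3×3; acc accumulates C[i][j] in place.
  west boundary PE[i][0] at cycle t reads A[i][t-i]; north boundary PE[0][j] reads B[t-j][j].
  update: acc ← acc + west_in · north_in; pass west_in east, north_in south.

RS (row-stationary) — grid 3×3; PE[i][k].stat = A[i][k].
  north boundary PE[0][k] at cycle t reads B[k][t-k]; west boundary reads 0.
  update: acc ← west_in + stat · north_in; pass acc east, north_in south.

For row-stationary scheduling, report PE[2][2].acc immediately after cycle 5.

RS on a 3×3 grid — tracing PE[2][2] and its feeders:
  step 0 · PE1,2: acc=0; fwd→0 fwd↓0
  step 0 · PE2,1: acc=0; fwd→0 fwd↓0
  step 0 · PE2,2: acc=0; fwd→0 fwd↓0
  step 1 · PE1,2: acc=0; fwd→0 fwd↓0
  step 1 · PE2,1: acc=0; fwd→0 fwd↓0
  step 1 · PE2,2: acc=0; fwd→0 fwd↓0
  step 2 · PE1,2: acc=0; fwd→0 fwd↓0
  step 2 · PE2,1: acc=0; fwd→0 fwd↓0
  step 2 · PE2,2: acc=0; fwd→0 fwd↓0
  step 3 · PE1,2: acc=20; fwd→20 fwd↓2
  step 3 · PE2,1: acc=10; fwd→10 fwd↓1
  step 3 · PE2,2: acc=0; fwd→0 fwd↓0
  step 4 · PE1,2: acc=47; fwd→47 fwd↓5
  step 4 · PE2,1: acc=24; fwd→24 fwd↓3
  step 4 · PE2,2: acc=18; fwd→18 fwd↓2
  step 5 · PE1,2: acc=81; fwd→81 fwd↓9
  step 5 · PE2,1: acc=44; fwd→44 fwd↓8
  step 5 · PE2,2: acc=44; fwd→44 fwd↓5

PE[2][2].acc = 44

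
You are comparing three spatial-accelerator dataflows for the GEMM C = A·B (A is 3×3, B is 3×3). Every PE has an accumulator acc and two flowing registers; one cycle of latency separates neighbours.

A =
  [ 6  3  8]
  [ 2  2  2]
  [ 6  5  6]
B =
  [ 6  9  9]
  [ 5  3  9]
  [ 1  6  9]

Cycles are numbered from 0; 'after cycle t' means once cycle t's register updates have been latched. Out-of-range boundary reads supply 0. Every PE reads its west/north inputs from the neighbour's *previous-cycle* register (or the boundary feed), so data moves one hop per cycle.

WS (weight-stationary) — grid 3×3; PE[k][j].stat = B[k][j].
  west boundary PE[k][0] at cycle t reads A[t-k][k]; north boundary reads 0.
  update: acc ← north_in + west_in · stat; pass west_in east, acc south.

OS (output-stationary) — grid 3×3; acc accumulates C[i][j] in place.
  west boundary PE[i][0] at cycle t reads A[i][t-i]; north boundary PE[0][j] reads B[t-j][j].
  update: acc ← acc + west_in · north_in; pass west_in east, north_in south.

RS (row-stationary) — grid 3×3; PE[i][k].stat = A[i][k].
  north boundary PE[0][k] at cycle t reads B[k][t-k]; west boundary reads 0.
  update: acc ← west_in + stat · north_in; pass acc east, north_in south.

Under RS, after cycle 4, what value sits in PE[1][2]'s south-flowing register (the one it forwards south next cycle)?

register = 6

RS 3×3: PE[1][2] cycle-by-cycle (with neighbour feeds):
  [0] (0,2) acc=0 (h:0 v:0)
  [0] (1,1) acc=0 (h:0 v:0)
  [0] (1,2) acc=0 (h:0 v:0)
  [1] (0,2) acc=0 (h:0 v:0)
  [1] (1,1) acc=0 (h:0 v:0)
  [1] (1,2) acc=0 (h:0 v:0)
  [2] (0,2) acc=59 (h:59 v:1)
  [2] (1,1) acc=22 (h:22 v:5)
  [2] (1,2) acc=0 (h:0 v:0)
  [3] (0,2) acc=111 (h:111 v:6)
  [3] (1,1) acc=24 (h:24 v:3)
  [3] (1,2) acc=24 (h:24 v:1)
  [4] (0,2) acc=153 (h:153 v:9)
  [4] (1,1) acc=36 (h:36 v:9)
  [4] (1,2) acc=36 (h:36 v:6)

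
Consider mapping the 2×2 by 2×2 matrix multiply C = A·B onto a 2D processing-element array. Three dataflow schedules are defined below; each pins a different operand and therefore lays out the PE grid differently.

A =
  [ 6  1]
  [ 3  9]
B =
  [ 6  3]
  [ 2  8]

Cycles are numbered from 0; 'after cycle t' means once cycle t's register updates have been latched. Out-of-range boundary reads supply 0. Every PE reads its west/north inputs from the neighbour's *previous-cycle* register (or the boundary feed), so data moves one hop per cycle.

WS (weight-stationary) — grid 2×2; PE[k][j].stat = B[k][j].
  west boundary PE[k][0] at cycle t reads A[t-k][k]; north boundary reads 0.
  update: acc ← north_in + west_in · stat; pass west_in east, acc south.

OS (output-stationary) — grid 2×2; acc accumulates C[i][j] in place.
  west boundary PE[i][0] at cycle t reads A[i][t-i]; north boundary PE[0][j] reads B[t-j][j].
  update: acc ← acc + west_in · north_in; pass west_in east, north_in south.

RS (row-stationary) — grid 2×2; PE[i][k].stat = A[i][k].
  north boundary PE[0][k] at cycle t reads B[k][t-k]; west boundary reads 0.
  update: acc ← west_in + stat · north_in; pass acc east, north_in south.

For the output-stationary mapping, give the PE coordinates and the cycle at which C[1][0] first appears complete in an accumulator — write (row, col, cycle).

(row, col, cycle) = (1, 0, 2)

OS — PE[1][0] is where C[1][0] collects:
  after 0 — PE[1][0] acc=0, pass-E 0, pass-S 0
  after 1 — PE[1][0] acc=18, pass-E 3, pass-S 6
  after 2 — PE[1][0] acc=36, pass-E 9, pass-S 2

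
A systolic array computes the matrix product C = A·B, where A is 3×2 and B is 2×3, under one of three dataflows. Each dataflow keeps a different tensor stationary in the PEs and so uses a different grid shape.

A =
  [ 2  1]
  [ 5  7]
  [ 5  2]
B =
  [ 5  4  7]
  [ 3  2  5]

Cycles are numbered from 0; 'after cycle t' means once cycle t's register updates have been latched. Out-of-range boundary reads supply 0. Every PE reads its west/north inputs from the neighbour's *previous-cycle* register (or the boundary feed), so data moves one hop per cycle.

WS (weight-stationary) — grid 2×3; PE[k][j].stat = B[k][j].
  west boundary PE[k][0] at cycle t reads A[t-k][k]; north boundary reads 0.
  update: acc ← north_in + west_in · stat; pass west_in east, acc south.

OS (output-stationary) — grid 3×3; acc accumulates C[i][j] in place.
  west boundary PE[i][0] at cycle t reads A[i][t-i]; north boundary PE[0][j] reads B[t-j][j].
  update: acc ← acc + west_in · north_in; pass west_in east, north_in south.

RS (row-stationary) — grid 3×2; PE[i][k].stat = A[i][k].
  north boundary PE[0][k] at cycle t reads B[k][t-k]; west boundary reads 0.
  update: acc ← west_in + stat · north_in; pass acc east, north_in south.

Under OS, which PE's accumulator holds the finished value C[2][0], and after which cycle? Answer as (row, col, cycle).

(row, col, cycle) = (2, 0, 3)

OS — PE[2][0] is where C[2][0] collects:
  after 0 — PE[2][0] acc=0, pass-E 0, pass-S 0
  after 1 — PE[2][0] acc=0, pass-E 0, pass-S 0
  after 2 — PE[2][0] acc=25, pass-E 5, pass-S 5
  after 3 — PE[2][0] acc=31, pass-E 2, pass-S 3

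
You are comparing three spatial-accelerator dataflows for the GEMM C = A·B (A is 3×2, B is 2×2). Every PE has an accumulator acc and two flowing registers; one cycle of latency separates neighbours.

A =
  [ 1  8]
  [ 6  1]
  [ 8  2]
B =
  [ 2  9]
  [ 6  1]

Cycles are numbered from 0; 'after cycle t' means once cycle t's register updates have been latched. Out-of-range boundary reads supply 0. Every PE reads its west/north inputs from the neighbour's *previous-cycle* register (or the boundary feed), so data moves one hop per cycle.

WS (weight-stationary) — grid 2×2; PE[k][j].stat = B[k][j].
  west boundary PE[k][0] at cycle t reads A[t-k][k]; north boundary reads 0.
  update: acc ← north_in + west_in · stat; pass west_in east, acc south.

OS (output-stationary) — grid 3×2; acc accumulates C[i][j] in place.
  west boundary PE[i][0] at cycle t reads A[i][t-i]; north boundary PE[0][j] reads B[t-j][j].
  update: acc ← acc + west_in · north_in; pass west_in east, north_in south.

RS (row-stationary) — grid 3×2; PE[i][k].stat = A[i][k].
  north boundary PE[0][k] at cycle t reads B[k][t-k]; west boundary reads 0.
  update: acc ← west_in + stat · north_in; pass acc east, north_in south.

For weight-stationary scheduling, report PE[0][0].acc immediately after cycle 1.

Tracing WS — 2×2 array, target PE[0][0]:
  cycle 0: PE[0][0] → acc 2, east 1, south 2
  cycle 1: PE[0][0] → acc 12, east 6, south 12

PE[0][0].acc = 12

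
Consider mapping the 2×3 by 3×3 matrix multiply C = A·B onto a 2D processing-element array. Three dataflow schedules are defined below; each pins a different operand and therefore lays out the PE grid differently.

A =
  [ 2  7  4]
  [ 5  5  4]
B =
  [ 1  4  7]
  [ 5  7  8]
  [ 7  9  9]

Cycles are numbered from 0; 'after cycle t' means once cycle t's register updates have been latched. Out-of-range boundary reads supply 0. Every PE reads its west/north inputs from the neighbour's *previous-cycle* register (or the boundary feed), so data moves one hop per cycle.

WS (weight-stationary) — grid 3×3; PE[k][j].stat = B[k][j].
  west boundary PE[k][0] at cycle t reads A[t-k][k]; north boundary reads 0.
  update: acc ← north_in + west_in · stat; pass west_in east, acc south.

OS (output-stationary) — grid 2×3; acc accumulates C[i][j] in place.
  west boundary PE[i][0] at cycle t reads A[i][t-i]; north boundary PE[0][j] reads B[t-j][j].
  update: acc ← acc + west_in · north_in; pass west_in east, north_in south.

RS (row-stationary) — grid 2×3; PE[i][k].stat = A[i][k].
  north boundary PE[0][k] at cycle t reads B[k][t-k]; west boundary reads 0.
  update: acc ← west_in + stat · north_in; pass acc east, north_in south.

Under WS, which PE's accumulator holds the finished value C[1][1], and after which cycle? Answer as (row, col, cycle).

(row, col, cycle) = (2, 1, 4)

Under WS, C[1][1] lands at PE[2][1]:
  t=0 PE[2][1]: acc=0 h=0 v=0
  t=1 PE[2][1]: acc=0 h=0 v=0
  t=2 PE[2][1]: acc=0 h=0 v=0
  t=3 PE[2][1]: acc=93 h=4 v=93
  t=4 PE[2][1]: acc=91 h=4 v=91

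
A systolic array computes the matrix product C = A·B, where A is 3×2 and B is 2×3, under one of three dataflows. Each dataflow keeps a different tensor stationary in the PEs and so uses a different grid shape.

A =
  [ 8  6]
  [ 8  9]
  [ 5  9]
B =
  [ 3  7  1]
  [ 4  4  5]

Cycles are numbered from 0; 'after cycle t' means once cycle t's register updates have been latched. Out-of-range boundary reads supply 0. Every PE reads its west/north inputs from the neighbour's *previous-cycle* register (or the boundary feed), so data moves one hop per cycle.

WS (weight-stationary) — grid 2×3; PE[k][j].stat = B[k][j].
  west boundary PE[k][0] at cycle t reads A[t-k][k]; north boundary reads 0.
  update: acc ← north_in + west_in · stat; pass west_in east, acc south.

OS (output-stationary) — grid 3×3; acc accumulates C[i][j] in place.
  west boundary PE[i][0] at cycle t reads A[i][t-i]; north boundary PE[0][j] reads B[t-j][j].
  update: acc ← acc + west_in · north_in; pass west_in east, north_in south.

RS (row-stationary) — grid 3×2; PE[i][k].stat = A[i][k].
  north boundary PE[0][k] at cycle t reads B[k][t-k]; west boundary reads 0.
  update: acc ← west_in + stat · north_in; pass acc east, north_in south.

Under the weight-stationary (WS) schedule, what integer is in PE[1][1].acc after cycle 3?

Tracing WS — 2×3 array, target PE[1][1]:
  t=0 PE[0][1]: acc=0 h=0 v=0
  t=0 PE[1][0]: acc=0 h=0 v=0
  t=0 PE[1][1]: acc=0 h=0 v=0
  t=1 PE[0][1]: acc=56 h=8 v=56
  t=1 PE[1][0]: acc=48 h=6 v=48
  t=1 PE[1][1]: acc=0 h=0 v=0
  t=2 PE[0][1]: acc=56 h=8 v=56
  t=2 PE[1][0]: acc=60 h=9 v=60
  t=2 PE[1][1]: acc=80 h=6 v=80
  t=3 PE[0][1]: acc=35 h=5 v=35
  t=3 PE[1][0]: acc=51 h=9 v=51
  t=3 PE[1][1]: acc=92 h=9 v=92

PE[1][1].acc = 92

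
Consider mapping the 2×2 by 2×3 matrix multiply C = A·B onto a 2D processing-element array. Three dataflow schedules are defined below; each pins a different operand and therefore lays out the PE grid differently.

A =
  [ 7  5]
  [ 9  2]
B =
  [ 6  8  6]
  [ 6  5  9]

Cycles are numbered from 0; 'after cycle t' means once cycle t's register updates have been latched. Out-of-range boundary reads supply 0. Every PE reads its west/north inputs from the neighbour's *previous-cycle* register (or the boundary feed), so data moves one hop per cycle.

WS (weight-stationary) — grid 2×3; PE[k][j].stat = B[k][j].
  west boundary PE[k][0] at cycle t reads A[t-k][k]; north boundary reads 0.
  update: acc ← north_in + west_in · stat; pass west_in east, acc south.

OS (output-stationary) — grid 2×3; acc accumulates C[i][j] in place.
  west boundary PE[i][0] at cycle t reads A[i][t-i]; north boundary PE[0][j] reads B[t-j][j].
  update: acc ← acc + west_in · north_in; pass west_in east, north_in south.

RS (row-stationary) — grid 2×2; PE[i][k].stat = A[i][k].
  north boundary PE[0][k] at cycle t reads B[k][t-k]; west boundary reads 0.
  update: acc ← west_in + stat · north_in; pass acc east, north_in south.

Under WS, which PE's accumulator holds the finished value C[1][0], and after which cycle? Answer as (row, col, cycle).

WS: C[1][0] accumulates in PE[1][0]:
  [0] (1,0) acc=0 (h:0 v:0)
  [1] (1,0) acc=72 (h:5 v:72)
  [2] (1,0) acc=66 (h:2 v:66)

(row, col, cycle) = (1, 0, 2)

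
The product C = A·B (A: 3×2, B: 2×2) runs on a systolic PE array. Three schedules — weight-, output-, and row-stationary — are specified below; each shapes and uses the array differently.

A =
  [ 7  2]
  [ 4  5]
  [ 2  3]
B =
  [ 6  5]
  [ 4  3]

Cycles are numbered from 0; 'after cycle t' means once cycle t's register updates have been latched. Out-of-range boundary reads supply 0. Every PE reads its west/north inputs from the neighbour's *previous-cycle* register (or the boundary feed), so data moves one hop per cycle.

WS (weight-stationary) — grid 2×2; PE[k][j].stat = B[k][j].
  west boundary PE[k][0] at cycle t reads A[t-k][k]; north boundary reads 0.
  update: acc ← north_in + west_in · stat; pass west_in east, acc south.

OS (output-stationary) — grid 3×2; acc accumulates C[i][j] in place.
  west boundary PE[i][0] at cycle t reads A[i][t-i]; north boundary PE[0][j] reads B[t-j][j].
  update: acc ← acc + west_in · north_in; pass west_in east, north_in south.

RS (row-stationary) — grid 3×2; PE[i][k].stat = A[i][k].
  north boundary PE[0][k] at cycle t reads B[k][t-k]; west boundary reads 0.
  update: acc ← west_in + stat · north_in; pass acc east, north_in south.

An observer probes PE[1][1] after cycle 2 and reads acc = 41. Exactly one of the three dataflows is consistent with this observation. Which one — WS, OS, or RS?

dataflow = WS

WS (2×2 grid), PE[1][1]:
  step 0 · PE1,1: acc=0; fwd→0 fwd↓0
  step 1 · PE1,1: acc=0; fwd→0 fwd↓0
  step 2 · PE1,1: acc=41; fwd→2 fwd↓41
OS (3×2 grid), PE[1][1]:
  step 0 · PE1,1: acc=0; fwd→0 fwd↓0
  step 1 · PE1,1: acc=0; fwd→0 fwd↓0
  step 2 · PE1,1: acc=20; fwd→4 fwd↓5
RS (3×2 grid), PE[1][1]:
  step 0 · PE1,1: acc=0; fwd→0 fwd↓0
  step 1 · PE1,1: acc=0; fwd→0 fwd↓0
  step 2 · PE1,1: acc=44; fwd→44 fwd↓4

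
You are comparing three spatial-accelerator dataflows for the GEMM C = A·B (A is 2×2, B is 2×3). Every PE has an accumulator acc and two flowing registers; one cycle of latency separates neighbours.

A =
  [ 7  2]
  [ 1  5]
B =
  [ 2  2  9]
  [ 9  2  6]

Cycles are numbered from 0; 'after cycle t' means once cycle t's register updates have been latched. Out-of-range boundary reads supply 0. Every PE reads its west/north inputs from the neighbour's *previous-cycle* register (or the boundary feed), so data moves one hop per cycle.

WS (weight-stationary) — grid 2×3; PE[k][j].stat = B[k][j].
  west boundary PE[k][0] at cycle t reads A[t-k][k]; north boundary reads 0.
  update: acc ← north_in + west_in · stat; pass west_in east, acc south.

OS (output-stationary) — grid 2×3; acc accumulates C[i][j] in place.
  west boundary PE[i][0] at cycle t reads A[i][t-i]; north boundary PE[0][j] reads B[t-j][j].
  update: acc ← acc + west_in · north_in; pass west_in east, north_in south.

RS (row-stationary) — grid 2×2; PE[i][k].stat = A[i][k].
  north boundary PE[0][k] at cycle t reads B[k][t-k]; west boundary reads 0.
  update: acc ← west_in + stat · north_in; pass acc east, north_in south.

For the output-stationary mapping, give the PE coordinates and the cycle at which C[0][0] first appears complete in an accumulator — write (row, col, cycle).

(row, col, cycle) = (0, 0, 1)

OS — PE[0][0] is where C[0][0] collects:
  0: (0,0).acc=14  regs=<7,2>
  1: (0,0).acc=32  regs=<2,9>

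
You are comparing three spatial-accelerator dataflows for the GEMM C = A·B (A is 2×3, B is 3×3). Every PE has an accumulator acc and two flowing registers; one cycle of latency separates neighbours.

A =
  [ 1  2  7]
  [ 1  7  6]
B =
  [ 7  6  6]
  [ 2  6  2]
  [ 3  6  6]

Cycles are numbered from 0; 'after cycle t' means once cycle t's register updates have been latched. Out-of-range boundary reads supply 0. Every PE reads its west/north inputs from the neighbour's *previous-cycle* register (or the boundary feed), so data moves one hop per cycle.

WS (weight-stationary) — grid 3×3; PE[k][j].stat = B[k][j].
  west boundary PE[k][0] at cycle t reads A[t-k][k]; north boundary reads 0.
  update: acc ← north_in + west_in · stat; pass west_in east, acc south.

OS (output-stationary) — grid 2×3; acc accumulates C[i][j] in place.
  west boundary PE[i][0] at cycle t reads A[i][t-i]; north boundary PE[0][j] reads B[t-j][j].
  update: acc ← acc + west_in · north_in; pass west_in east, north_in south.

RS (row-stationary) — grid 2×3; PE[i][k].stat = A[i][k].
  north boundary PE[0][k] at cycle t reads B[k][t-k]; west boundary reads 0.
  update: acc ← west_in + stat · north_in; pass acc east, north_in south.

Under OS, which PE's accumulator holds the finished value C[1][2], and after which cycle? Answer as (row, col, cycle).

(row, col, cycle) = (1, 2, 5)

OS: C[1][2] accumulates in PE[1][2]:
  @0  [1,2]  acc 0  |  →0  ↓0
  @1  [1,2]  acc 0  |  →0  ↓0
  @2  [1,2]  acc 0  |  →0  ↓0
  @3  [1,2]  acc 6  |  →1  ↓6
  @4  [1,2]  acc 20  |  →7  ↓2
  @5  [1,2]  acc 56  |  →6  ↓6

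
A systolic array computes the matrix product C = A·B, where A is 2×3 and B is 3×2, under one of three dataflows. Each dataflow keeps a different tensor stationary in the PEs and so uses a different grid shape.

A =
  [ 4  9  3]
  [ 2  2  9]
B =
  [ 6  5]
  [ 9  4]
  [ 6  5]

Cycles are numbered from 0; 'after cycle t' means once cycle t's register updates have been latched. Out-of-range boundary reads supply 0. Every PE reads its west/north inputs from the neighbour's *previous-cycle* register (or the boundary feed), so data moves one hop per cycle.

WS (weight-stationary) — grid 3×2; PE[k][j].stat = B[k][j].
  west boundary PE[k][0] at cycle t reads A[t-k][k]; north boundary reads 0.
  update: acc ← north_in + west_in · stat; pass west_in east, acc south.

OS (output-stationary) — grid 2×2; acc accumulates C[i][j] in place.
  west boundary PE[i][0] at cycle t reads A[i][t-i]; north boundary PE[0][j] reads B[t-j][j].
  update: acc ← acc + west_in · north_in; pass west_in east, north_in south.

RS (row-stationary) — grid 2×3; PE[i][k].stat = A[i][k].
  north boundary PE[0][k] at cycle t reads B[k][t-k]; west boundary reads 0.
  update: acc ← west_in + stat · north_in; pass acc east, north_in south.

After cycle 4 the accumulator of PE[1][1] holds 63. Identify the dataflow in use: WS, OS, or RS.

— WS: 3×2; PE[1][1] trace:
  0: (1,1).acc=0  regs=<0,0>
  1: (1,1).acc=0  regs=<0,0>
  2: (1,1).acc=56  regs=<9,56>
  3: (1,1).acc=18  regs=<2,18>
  4: (1,1).acc=0  regs=<0,0>
— OS: 2×2; PE[1][1] trace:
  0: (1,1).acc=0  regs=<0,0>
  1: (1,1).acc=0  regs=<0,0>
  2: (1,1).acc=10  regs=<2,5>
  3: (1,1).acc=18  regs=<2,4>
  4: (1,1).acc=63  regs=<9,5>
— RS: 2×3; PE[1][1] trace:
  0: (1,1).acc=0  regs=<0,0>
  1: (1,1).acc=0  regs=<0,0>
  2: (1,1).acc=30  regs=<30,9>
  3: (1,1).acc=18  regs=<18,4>
  4: (1,1).acc=0  regs=<0,0>

dataflow = OS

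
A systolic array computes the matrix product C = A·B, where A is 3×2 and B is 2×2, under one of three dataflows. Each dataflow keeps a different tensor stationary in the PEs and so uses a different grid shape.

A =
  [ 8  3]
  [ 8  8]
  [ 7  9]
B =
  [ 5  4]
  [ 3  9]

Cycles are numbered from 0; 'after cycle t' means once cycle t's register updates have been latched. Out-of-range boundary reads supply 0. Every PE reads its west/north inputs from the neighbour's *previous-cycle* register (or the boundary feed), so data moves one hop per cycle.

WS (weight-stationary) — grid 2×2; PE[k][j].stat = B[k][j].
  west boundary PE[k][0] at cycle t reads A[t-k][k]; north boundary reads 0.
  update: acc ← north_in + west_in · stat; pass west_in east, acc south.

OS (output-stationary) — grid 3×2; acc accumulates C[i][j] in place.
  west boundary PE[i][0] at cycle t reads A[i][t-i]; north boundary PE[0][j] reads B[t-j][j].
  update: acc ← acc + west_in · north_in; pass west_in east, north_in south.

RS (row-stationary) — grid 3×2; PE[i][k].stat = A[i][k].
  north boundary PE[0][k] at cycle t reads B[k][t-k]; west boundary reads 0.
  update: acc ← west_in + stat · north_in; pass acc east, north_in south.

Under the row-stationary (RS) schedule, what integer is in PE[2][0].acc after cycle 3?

RS (3×2). Following PE[2][0] plus its west/north inputs:
  0: (1,0).acc=0  regs=<0,0>
  0: (2,0).acc=0  regs=<0,0>
  1: (1,0).acc=40  regs=<40,5>
  1: (2,0).acc=0  regs=<0,0>
  2: (1,0).acc=32  regs=<32,4>
  2: (2,0).acc=35  regs=<35,5>
  3: (1,0).acc=0  regs=<0,0>
  3: (2,0).acc=28  regs=<28,4>

PE[2][0].acc = 28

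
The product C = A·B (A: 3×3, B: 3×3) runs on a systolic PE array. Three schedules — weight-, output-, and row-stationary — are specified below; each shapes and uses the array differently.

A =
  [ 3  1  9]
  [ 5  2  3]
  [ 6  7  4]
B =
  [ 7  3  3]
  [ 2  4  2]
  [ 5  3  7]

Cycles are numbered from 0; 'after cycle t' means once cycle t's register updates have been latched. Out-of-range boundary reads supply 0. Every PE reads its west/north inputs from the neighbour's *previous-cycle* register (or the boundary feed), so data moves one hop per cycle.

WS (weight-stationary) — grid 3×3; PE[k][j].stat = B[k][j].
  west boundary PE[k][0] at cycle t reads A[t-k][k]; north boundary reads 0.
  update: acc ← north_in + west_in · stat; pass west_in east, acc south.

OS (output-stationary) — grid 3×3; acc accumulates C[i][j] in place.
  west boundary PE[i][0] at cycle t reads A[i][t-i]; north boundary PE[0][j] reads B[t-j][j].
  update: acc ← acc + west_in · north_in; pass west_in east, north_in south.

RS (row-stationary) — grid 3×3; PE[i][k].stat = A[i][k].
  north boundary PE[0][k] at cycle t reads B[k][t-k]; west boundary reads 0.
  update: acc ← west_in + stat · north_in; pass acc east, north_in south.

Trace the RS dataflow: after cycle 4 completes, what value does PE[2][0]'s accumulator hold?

PE[2][0].acc = 18

Tracing RS — 3×3 array, target PE[2][0]:
  step 0 · PE1,0: acc=0; fwd→0 fwd↓0
  step 0 · PE2,0: acc=0; fwd→0 fwd↓0
  step 1 · PE1,0: acc=35; fwd→35 fwd↓7
  step 1 · PE2,0: acc=0; fwd→0 fwd↓0
  step 2 · PE1,0: acc=15; fwd→15 fwd↓3
  step 2 · PE2,0: acc=42; fwd→42 fwd↓7
  step 3 · PE1,0: acc=15; fwd→15 fwd↓3
  step 3 · PE2,0: acc=18; fwd→18 fwd↓3
  step 4 · PE1,0: acc=0; fwd→0 fwd↓0
  step 4 · PE2,0: acc=18; fwd→18 fwd↓3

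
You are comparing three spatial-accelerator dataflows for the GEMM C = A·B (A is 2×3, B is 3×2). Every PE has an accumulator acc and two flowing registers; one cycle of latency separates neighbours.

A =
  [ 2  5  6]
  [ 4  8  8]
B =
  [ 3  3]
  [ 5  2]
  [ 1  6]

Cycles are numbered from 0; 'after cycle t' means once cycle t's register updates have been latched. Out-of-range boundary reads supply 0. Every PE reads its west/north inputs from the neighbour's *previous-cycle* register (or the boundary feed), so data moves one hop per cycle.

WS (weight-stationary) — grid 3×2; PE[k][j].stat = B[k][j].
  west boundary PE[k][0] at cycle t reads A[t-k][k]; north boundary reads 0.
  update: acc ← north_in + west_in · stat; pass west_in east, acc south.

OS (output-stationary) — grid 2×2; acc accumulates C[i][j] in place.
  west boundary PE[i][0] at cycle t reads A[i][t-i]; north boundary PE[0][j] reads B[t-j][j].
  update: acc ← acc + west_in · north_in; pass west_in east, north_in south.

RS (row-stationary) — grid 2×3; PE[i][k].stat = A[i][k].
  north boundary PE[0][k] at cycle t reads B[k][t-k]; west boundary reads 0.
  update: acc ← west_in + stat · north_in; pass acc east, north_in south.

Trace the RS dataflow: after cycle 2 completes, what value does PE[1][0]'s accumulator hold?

PE[1][0].acc = 12

RS (2×3). Following PE[1][0] plus its west/north inputs:
  step 0 · PE0,0: acc=6; fwd→6 fwd↓3
  step 0 · PE1,0: acc=0; fwd→0 fwd↓0
  step 1 · PE0,0: acc=6; fwd→6 fwd↓3
  step 1 · PE1,0: acc=12; fwd→12 fwd↓3
  step 2 · PE0,0: acc=0; fwd→0 fwd↓0
  step 2 · PE1,0: acc=12; fwd→12 fwd↓3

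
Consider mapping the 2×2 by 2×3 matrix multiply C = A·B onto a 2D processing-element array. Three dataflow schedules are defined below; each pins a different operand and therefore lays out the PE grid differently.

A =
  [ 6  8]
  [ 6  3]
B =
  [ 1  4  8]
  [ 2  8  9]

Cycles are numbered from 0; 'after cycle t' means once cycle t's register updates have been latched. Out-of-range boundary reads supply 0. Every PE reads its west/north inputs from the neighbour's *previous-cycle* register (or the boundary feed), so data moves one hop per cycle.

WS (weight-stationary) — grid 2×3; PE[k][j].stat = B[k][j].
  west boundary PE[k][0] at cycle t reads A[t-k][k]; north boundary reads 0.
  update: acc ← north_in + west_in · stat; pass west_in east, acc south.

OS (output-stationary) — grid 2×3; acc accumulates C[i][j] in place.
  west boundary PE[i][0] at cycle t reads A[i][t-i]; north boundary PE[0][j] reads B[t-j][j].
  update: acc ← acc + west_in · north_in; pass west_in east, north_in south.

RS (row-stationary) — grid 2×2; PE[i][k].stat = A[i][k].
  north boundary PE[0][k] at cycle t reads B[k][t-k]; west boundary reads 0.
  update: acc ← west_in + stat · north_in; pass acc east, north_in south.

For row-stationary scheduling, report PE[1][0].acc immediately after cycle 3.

RS (2×2). Following PE[1][0] plus its west/north inputs:
  t=0 PE[0][0]: acc=6 h=6 v=1
  t=0 PE[1][0]: acc=0 h=0 v=0
  t=1 PE[0][0]: acc=24 h=24 v=4
  t=1 PE[1][0]: acc=6 h=6 v=1
  t=2 PE[0][0]: acc=48 h=48 v=8
  t=2 PE[1][0]: acc=24 h=24 v=4
  t=3 PE[0][0]: acc=0 h=0 v=0
  t=3 PE[1][0]: acc=48 h=48 v=8

PE[1][0].acc = 48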